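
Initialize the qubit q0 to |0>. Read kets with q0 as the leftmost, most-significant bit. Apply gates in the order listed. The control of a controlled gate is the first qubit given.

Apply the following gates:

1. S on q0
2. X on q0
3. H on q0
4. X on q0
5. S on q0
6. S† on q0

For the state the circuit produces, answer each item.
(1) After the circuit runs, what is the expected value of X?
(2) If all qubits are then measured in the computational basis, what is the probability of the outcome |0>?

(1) The expectation value of X is -1. Key observation: gates 5-6 undo each other exactly, leaving only the rest of the circuit to track.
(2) Outcome |0> occurs with probability 1/2.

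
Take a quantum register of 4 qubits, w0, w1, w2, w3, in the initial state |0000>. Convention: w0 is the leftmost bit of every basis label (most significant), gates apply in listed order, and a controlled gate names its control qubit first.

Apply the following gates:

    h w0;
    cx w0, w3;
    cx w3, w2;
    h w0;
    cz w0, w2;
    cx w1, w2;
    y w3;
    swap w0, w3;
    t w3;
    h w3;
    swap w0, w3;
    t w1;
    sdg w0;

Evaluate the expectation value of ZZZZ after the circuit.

The expectation value of ZZZZ is -sqrt(2)/2.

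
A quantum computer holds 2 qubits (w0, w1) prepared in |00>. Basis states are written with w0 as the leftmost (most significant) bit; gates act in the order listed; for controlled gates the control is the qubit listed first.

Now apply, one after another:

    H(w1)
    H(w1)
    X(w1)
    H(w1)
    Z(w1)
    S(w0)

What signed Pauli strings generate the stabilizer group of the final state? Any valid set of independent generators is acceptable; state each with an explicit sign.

One valid set of independent stabilizer generators is +IX, +ZI (any independent generating set of the same group is equally correct). Key observation: steps 2-5 multiply out to the identity, so the circuit reduces to the remaining gates.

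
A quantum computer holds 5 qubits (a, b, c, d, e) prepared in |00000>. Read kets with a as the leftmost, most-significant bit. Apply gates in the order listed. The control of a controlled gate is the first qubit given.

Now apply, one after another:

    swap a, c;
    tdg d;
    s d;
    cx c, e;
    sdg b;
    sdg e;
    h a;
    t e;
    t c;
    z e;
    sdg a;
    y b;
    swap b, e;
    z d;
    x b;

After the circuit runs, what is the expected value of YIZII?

The expectation value of YIZII is -1.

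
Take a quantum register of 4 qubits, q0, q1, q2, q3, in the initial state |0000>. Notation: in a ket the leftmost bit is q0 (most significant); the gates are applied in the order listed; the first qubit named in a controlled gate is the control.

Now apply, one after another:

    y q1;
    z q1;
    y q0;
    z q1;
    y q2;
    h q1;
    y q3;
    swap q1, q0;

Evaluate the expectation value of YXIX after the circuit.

In the final state, YXIX has expectation 0.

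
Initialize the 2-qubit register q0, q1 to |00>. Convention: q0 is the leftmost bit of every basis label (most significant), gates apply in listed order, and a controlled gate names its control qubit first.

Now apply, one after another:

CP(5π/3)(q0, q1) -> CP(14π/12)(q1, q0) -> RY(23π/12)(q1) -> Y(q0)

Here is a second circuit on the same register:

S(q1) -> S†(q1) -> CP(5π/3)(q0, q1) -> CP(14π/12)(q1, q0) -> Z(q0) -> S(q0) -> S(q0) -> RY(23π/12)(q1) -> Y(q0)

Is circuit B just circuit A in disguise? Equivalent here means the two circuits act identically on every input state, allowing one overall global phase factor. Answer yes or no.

Yes — the two circuits implement the same unitary up to a global phase.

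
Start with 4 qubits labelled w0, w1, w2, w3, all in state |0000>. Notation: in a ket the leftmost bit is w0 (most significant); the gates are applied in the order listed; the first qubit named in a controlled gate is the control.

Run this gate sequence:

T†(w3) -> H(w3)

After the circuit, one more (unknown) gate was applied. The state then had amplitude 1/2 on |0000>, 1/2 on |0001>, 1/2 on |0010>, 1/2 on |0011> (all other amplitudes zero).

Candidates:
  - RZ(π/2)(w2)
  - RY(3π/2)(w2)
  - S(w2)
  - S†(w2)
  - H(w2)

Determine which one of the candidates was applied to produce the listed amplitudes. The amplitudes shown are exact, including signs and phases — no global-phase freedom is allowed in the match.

It was H(w2) that produced the state shown.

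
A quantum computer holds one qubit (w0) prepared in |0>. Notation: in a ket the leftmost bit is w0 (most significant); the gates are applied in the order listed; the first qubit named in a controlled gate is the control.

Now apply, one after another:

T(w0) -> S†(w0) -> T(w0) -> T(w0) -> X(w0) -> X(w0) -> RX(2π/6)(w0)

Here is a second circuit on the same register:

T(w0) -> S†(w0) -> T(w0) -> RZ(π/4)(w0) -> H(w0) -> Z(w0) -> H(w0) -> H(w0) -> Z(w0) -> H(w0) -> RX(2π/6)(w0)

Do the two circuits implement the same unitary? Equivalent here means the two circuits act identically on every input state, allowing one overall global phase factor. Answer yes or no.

Yes: on every input state the two circuits agree up to one overall phase factor.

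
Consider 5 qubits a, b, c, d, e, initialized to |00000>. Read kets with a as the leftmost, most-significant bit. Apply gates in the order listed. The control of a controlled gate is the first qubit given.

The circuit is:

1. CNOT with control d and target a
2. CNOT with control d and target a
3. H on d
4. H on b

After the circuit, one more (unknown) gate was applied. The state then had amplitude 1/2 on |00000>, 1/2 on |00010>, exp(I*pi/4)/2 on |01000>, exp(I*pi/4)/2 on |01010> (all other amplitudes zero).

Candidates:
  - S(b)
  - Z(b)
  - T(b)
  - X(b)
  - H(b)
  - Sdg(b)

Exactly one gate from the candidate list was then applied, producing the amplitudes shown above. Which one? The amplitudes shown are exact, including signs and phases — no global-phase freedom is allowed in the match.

It was T(b) that produced the state shown. Key observation: steps 1-2 multiply out to the identity, so the circuit reduces to the remaining gates.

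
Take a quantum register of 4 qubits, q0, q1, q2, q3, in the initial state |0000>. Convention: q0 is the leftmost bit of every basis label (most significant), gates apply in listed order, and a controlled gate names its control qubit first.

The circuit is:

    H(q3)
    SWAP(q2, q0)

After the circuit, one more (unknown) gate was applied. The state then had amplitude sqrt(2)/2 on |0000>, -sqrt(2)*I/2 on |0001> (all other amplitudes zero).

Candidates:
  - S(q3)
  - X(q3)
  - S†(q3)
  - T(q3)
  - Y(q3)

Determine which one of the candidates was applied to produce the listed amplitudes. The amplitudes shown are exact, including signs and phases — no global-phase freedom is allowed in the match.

The applied gate was S†(q3).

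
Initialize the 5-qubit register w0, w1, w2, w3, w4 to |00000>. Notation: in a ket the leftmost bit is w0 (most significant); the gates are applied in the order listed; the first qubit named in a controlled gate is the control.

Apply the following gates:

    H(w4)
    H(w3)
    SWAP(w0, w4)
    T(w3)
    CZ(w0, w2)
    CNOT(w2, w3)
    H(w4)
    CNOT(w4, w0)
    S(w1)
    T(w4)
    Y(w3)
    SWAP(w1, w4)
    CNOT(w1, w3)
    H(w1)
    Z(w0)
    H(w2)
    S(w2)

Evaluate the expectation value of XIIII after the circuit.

In the final state, XIIII has expectation -1.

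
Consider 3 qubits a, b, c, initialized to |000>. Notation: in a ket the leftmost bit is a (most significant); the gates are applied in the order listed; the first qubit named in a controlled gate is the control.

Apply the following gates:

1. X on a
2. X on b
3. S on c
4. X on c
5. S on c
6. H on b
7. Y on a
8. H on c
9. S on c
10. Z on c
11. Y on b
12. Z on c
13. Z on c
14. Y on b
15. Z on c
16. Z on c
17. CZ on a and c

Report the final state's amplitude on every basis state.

The final amplitudes are 1/2 on |000>, I/2 on |001>, -1/2 on |010>, -I/2 on |011>, 0 on |100>, 0 on |101>, 0 on |110>, 0 on |111>.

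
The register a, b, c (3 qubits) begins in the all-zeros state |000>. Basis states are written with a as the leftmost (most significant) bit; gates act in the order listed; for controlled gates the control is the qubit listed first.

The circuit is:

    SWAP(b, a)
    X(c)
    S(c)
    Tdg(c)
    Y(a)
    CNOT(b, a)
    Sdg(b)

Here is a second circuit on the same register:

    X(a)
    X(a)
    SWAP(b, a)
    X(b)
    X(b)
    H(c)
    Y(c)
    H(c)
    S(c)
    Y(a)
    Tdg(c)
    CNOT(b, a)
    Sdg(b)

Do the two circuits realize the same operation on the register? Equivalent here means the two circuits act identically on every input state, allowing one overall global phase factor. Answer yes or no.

No: there is an input state on which the two circuits produce genuinely different outputs (not merely differing by a phase).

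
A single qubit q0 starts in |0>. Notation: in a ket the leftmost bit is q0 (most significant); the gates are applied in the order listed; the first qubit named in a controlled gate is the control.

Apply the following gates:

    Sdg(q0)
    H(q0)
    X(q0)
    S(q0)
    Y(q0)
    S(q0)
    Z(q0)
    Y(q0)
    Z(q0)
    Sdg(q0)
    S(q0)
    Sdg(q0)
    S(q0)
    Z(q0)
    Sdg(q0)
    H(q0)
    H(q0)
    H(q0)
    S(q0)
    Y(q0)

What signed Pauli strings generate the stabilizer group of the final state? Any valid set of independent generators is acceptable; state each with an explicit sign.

The final state is stabilized by the group generated by -X; other independent generating sets are equally valid. Key observation: steps 9-14 multiply out to the identity, so the circuit reduces to the remaining gates.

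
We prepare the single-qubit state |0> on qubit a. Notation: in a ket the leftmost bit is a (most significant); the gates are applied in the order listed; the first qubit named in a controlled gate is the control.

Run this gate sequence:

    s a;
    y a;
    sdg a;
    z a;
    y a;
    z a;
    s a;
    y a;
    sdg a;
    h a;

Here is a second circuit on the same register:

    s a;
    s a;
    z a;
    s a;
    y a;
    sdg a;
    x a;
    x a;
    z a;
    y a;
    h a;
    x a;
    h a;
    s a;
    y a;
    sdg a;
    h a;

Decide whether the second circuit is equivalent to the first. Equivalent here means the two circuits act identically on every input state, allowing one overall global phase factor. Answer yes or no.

Yes — the two circuits implement the same unitary up to a global phase.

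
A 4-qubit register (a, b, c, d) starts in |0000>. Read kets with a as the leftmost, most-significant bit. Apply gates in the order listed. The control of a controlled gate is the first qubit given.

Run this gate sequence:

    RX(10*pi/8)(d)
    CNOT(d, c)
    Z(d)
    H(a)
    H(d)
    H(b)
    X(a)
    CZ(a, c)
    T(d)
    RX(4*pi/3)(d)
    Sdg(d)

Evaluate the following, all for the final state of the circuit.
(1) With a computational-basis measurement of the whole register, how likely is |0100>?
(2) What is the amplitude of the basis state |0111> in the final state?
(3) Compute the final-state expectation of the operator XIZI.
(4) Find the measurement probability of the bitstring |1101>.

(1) A full measurement returns |0100> with probability -sqrt(2)/32 - sqrt(6)/64 + sqrt(3)/64 + 1/16.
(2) The amplitude on |0111> is sqrt(sqrt(2) + 2)*(-sqrt(6)*I + sqrt(2)*exp(I*pi/4))/16.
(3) The observable XIZI averages to 1.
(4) Outcome |1101> occurs with probability -sqrt(2)/32 - sqrt(3)/64 + sqrt(6)/64 + 1/16.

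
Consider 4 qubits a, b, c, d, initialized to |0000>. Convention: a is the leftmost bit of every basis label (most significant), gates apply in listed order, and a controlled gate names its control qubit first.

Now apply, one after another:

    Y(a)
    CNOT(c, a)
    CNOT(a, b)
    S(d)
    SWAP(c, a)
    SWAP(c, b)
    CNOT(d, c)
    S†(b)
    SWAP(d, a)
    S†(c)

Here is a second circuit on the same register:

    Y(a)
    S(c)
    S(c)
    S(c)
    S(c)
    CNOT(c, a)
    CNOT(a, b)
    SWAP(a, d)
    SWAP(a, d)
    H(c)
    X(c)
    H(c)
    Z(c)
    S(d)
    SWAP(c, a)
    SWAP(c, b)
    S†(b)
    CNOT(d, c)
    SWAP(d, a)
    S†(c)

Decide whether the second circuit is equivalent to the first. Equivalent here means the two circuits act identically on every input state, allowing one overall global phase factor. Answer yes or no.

Yes — the two circuits implement the same unitary up to a global phase.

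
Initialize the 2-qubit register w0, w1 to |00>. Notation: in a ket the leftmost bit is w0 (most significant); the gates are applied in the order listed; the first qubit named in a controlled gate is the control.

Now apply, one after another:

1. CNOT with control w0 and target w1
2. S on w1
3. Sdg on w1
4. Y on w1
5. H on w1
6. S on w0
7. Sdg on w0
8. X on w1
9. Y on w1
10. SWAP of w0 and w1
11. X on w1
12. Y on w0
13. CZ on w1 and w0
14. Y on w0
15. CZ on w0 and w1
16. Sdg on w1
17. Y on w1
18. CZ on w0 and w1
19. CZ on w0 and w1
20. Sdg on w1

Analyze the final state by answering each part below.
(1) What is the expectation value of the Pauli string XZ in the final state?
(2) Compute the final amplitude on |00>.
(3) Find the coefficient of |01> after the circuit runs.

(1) In the final state, XZ has expectation 1.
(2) The final state's coefficient on |00> equals sqrt(2)/2.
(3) |01> carries amplitude 0 in the final state.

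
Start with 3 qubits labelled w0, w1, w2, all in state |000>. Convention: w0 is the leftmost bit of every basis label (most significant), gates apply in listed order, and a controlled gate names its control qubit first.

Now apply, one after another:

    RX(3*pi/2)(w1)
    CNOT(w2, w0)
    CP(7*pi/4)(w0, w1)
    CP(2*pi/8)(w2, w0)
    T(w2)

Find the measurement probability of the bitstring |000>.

Outcome |000> occurs with probability 1/2.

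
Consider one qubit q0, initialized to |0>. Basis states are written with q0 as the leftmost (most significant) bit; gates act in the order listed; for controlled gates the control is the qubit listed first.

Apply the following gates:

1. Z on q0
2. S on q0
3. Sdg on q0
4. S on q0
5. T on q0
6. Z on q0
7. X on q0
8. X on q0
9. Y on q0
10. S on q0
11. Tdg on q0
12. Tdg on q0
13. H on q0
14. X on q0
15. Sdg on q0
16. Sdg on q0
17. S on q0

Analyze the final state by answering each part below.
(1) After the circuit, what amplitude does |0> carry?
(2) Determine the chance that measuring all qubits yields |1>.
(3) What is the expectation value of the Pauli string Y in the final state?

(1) The final state's coefficient on |0> equals -sqrt(2)*I/2.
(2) Outcome |1> occurs with probability 1/2.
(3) The expectation value of Y is 1.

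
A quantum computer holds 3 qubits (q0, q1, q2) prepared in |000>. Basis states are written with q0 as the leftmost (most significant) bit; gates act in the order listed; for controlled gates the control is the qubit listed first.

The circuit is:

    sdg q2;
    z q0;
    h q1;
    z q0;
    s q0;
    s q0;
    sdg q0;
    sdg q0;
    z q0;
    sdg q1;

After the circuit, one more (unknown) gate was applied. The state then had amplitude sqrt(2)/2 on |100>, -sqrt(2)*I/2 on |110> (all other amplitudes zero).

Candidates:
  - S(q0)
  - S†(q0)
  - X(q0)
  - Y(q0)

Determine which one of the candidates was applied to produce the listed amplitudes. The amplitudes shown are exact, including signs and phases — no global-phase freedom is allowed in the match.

The unique candidate consistent with the amplitudes is X(q0). Key observation: the block from step 4 through step 9 cancels to the identity and can be dropped.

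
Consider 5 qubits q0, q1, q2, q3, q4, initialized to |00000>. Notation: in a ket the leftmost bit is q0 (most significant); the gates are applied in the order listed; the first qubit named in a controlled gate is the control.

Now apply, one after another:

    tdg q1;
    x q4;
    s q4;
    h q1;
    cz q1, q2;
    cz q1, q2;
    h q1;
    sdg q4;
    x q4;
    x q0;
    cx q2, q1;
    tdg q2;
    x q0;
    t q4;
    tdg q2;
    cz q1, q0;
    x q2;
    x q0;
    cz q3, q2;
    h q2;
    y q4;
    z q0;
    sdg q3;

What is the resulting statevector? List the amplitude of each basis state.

The resulting statevector has amplitude -sqrt(2)*I/2 on |10001>, sqrt(2)*I/2 on |10101>, and 0 on every other basis state. Key observation: gates 2-9 undo each other exactly, leaving only the rest of the circuit to track.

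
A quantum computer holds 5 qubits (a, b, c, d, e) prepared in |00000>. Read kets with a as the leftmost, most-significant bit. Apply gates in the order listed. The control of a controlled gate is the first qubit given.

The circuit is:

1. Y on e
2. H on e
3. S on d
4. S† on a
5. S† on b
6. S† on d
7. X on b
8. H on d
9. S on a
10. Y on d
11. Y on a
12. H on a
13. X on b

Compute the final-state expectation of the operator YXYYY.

The observable YXYYY averages to 0.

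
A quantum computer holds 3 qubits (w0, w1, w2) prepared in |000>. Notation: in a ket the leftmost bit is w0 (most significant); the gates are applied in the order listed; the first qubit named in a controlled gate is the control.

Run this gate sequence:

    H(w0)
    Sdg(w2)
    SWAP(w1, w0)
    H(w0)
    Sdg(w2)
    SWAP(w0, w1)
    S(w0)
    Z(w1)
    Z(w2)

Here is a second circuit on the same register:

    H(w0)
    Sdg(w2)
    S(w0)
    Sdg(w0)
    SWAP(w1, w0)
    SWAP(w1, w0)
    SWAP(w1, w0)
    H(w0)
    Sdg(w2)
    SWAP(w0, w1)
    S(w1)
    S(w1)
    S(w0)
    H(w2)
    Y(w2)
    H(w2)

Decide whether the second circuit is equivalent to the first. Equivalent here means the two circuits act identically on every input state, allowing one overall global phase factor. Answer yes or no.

No — the two circuits implement different unitaries, even allowing a global phase.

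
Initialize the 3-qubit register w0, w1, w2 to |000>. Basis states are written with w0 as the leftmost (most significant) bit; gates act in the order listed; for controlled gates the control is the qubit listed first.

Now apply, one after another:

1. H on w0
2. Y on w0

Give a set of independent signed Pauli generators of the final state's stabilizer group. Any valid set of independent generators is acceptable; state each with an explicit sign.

The final state is stabilized by the group generated by -XII, +IZI, +IIZ; other independent generating sets are equally valid.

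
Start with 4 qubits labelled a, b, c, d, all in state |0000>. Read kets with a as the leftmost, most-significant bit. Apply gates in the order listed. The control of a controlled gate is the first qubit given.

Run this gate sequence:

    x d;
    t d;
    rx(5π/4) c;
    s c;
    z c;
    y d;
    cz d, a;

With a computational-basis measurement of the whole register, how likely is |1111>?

The probability of measuring |1111> is 0.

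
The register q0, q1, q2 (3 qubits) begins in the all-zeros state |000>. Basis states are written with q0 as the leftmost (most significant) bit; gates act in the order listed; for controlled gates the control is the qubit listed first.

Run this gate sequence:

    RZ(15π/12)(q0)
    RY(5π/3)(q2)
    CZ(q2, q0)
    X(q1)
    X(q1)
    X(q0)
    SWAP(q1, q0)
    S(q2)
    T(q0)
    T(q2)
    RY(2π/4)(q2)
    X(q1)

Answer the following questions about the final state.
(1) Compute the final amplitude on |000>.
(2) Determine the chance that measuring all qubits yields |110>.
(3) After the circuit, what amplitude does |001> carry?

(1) |000> carries amplitude (-sqrt(2) + sqrt(6)*exp(I*pi/4))*exp(I*pi/8)/4 in the final state. Key observation: gates 4-5 undo each other exactly, leaving only the rest of the circuit to track.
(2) Outcome |110> occurs with probability 0.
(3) |001> carries amplitude (sqrt(2) + sqrt(6)*exp(I*pi/4))*exp(I*pi/8)/4 in the final state.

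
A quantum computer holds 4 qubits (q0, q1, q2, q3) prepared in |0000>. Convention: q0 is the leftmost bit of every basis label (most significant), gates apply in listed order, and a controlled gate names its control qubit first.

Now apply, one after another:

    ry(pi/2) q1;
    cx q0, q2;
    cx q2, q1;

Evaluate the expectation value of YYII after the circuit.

The expectation value of YYII is 0.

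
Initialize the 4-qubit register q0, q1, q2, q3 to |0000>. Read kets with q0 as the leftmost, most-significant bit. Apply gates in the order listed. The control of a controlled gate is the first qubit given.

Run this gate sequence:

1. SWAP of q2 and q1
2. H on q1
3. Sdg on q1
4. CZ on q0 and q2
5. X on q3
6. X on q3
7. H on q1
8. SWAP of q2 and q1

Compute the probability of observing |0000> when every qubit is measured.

A full measurement returns |0000> with probability 1/2.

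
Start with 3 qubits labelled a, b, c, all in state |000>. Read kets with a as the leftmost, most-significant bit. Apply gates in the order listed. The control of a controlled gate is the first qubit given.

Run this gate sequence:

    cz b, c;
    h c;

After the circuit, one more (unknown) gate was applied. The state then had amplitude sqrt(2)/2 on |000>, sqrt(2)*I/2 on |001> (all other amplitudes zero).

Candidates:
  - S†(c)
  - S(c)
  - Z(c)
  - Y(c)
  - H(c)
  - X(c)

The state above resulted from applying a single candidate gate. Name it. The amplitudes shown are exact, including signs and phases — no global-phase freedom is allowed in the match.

The applied gate was S(c).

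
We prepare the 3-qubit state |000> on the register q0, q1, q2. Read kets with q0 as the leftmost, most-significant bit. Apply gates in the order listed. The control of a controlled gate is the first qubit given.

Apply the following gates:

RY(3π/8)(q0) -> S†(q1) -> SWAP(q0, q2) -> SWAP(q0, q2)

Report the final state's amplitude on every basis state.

After the circuit, the state carries amplitude cos(3*pi/16) on |000>, sin(3*pi/16) on |100>, and 0 on every other basis state. Key observation: steps 3-4 multiply out to the identity, so the circuit reduces to the remaining gates.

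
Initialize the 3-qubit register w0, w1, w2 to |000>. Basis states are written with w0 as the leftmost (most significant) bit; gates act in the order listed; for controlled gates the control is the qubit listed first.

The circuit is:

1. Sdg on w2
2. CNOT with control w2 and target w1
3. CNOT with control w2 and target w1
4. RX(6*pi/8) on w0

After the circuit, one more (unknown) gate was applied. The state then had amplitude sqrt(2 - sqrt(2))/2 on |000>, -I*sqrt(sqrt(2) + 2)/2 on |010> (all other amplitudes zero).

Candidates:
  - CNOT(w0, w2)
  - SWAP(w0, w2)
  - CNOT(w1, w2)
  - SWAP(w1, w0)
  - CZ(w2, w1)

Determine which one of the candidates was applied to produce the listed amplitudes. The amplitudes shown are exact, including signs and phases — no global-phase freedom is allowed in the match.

The unique candidate consistent with the amplitudes is SWAP(w1, w0). Key observation: steps 2-3 multiply out to the identity, so the circuit reduces to the remaining gates.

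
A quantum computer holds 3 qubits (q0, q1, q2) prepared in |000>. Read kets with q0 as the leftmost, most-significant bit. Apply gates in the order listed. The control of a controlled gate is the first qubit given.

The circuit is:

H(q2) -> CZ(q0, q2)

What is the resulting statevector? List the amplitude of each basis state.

After the circuit, the state carries amplitude sqrt(2)/2 on |000>, sqrt(2)/2 on |001>, and 0 on every other basis state.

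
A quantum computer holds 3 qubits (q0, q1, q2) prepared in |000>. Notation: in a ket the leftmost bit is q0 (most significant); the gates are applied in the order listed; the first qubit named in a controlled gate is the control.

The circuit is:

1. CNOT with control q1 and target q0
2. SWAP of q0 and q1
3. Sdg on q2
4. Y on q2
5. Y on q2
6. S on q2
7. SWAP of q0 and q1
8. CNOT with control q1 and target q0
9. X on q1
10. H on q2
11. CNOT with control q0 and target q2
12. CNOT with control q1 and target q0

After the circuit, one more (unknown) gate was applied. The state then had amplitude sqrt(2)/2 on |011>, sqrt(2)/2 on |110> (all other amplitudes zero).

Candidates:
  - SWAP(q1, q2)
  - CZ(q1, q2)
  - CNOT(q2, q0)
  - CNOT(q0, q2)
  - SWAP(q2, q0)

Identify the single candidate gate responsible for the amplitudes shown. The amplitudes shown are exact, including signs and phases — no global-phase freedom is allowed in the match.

The unique candidate consistent with the amplitudes is CNOT(q2, q0). Key observation: steps 1-8 multiply out to the identity, so the circuit reduces to the remaining gates.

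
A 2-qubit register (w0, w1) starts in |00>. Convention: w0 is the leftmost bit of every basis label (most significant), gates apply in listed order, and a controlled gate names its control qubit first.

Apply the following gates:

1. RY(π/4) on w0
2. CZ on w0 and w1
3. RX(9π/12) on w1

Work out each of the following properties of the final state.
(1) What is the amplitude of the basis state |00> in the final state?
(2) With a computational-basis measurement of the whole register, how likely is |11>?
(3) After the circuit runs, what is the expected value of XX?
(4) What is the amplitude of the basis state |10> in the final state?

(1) The final state's coefficient on |00> equals sqrt(2)/4.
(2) A full measurement returns |11> with probability 1/8.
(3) The observable XX averages to 0.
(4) The final state's coefficient on |10> equals 1/2 - sqrt(2)/4.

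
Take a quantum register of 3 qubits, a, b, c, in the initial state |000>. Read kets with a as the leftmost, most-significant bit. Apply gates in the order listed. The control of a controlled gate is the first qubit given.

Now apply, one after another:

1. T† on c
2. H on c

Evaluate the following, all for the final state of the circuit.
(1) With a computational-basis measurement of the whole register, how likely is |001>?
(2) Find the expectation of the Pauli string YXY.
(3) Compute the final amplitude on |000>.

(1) The probability of measuring |001> is 1/2.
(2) The expectation value of YXY is 0.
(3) |000> carries amplitude sqrt(2)/2 in the final state.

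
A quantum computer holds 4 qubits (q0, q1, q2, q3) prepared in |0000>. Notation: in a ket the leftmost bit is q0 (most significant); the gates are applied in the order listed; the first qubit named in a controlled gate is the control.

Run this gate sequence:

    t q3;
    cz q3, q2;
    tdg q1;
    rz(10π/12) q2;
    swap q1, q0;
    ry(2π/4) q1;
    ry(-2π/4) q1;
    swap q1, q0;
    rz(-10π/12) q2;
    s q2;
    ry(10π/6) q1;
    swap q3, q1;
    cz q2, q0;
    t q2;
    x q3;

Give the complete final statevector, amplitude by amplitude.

The final amplitudes are 1/2 on |0000>, -sqrt(3)/2 on |0001>, and 0 on every other basis state. Key observation: steps 4-9 multiply out to the identity, so the circuit reduces to the remaining gates.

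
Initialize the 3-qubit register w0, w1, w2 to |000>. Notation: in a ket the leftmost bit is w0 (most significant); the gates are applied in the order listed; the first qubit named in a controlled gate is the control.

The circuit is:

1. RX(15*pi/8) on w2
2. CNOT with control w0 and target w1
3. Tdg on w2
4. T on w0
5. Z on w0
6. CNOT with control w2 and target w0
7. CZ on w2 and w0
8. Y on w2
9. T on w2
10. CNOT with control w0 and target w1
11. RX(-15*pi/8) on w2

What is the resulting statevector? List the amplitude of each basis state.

The resulting statevector has amplitude sqrt(2 - sqrt(2))*exp(I*pi/4)/4 on |000>, (sqrt(sqrt(2) + 2) + 2)*exp(3*I*pi/4)/4 on |001>, 0 on |010>, 0 on |011>, 0 on |100>, 0 on |101>, sqrt(2 - sqrt(2))*exp(3*I*pi/4)/4 on |110>, (2 - sqrt(sqrt(2) + 2))*exp(I*pi/4)/4 on |111>.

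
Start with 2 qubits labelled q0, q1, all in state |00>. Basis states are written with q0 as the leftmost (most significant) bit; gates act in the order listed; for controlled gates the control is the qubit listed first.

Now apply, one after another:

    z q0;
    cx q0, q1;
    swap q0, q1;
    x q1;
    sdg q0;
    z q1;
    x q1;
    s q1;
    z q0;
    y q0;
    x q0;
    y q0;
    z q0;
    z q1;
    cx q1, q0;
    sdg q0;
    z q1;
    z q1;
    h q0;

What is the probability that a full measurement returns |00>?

Outcome |00> occurs with probability 1/2.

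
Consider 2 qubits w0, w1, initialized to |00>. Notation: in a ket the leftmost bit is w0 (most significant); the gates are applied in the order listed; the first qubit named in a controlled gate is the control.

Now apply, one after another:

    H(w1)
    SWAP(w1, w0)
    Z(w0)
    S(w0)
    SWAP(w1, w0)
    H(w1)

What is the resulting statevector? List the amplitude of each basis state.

After the circuit, the state carries amplitude 1/2 - I/2 on |00>, 1/2 + I/2 on |01>, 0 on |10>, 0 on |11>.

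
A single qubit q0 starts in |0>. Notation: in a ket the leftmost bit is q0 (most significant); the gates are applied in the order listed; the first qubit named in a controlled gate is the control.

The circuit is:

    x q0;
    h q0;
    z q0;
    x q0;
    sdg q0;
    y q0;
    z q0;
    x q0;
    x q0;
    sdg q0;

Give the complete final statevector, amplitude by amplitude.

After the circuit, the state carries amplitude -sqrt(2)/2 on |0>, -sqrt(2)/2 on |1>.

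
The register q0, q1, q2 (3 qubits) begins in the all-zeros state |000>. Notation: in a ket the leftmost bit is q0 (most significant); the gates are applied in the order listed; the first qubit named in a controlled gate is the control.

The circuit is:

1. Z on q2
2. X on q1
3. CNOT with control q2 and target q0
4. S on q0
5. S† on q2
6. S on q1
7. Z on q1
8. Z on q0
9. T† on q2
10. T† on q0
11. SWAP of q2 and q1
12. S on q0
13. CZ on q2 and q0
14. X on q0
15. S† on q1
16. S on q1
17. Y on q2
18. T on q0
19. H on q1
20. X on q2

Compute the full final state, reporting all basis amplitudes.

The resulting statevector has amplitude -sqrt(2)*exp(I*pi/4)/2 on |101>, -sqrt(2)*exp(I*pi/4)/2 on |111>, and 0 on every other basis state.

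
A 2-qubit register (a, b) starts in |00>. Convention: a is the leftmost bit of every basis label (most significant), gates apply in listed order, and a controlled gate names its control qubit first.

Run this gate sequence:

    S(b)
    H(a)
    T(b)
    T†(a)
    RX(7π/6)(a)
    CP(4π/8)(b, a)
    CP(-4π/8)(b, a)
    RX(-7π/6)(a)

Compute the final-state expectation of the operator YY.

The observable YY averages to 0.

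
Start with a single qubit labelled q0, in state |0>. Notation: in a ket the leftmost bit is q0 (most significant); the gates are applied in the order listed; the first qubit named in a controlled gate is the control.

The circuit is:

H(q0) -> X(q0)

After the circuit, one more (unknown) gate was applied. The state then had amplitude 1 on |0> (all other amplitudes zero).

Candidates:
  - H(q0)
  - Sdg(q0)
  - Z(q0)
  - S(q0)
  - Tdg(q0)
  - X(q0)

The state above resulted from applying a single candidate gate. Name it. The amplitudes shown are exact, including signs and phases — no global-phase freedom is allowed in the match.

The unique candidate consistent with the amplitudes is H(q0).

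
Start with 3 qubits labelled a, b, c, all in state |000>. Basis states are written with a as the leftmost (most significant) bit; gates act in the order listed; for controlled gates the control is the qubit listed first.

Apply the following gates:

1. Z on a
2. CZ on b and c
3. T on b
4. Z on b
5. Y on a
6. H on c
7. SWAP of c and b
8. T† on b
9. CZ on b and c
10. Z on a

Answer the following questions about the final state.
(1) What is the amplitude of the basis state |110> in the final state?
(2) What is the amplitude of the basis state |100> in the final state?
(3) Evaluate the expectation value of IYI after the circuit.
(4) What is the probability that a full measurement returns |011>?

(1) |110> carries amplitude -sqrt(2)*exp(I*pi/4)/2 in the final state.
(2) The amplitude on |100> is -sqrt(2)*I/2.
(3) The expectation value of IYI is -sqrt(2)/2.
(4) The probability of measuring |011> is 0.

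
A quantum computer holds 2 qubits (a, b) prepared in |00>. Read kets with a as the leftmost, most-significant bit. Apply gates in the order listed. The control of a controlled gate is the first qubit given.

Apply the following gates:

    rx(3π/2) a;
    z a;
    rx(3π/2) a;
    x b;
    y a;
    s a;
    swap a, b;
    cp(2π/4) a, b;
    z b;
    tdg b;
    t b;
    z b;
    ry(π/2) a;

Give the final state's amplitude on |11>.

|11> carries amplitude -sqrt(2)*I/2 in the final state.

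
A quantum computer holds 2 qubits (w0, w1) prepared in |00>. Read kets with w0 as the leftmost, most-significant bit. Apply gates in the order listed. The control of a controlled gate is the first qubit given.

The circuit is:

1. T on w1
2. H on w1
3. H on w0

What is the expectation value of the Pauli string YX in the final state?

The observable YX averages to 0.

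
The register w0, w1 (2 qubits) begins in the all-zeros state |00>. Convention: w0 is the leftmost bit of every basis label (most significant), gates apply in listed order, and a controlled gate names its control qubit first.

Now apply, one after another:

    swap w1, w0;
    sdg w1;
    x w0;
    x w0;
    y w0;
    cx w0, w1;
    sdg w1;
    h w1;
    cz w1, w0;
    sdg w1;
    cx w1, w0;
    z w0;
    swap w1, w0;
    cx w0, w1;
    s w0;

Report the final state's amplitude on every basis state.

The resulting statevector has amplitude 0 on |00>, -sqrt(2)/2 on |01>, 0 on |10>, sqrt(2)/2 on |11>.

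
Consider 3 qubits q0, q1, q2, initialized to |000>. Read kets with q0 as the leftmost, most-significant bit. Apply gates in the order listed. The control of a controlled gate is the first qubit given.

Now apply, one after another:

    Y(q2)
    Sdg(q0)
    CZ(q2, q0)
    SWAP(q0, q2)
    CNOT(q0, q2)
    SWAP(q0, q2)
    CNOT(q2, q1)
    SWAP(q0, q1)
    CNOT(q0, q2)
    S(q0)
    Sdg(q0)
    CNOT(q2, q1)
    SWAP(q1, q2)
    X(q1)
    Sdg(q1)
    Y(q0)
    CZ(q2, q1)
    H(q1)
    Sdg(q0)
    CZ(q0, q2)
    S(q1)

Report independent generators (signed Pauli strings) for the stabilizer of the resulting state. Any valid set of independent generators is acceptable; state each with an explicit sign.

The stabilizer group can be generated by -IYI, +ZII, -IIZ, among other valid generating sets.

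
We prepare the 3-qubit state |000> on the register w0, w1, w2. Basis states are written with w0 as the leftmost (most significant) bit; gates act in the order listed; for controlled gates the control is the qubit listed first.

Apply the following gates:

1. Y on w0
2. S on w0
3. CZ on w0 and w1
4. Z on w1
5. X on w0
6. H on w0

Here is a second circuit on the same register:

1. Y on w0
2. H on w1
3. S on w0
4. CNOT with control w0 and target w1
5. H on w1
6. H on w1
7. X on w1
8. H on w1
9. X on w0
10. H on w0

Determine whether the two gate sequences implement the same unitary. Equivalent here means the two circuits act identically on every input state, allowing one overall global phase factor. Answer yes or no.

Yes: on every input state the two circuits agree up to one overall phase factor.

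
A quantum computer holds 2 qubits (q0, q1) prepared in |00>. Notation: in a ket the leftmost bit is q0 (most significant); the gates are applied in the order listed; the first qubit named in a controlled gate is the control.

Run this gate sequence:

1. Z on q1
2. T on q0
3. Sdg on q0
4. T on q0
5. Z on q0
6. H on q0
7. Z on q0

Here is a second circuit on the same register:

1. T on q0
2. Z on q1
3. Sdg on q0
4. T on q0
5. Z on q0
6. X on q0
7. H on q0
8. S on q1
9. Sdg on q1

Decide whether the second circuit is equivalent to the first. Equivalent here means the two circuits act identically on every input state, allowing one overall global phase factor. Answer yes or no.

Yes, they are equivalent — the unitaries differ by at most a global phase.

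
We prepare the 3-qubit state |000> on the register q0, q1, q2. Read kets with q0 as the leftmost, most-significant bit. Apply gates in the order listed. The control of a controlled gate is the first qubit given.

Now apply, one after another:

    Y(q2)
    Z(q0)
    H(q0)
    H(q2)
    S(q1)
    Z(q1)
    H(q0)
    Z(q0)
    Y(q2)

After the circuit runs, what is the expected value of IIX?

The observable IIX averages to 1.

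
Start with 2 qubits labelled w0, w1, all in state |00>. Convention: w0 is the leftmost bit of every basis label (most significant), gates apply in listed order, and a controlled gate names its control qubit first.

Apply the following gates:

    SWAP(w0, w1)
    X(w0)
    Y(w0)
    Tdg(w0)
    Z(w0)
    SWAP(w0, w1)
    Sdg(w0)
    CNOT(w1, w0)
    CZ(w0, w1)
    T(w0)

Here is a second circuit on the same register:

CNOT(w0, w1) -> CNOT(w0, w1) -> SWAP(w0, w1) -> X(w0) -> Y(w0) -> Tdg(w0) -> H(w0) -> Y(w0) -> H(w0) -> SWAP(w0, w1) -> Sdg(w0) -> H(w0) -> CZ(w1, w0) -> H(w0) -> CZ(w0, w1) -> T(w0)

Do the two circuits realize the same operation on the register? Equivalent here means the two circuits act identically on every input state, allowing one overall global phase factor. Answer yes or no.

No, they are not equivalent — no single phase factor reconciles the two unitaries.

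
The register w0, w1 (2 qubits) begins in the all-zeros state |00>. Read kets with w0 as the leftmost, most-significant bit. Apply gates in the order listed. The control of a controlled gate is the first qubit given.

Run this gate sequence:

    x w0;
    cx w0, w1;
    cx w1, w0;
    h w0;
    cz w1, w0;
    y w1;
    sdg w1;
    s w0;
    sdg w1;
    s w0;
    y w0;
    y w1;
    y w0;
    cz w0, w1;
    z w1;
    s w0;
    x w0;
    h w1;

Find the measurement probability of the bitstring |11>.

A full measurement returns |11> with probability 1/4.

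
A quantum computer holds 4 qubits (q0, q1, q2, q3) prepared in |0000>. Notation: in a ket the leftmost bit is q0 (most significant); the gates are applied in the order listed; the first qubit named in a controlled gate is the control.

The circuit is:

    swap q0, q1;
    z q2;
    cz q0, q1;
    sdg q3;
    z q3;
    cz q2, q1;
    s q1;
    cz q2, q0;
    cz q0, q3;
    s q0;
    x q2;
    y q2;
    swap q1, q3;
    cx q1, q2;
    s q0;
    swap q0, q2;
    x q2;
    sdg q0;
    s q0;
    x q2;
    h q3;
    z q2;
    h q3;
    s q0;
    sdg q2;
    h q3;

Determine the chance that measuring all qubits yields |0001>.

A full measurement returns |0001> with probability 1/2. Key observation: steps 17-20 multiply out to the identity, so the circuit reduces to the remaining gates.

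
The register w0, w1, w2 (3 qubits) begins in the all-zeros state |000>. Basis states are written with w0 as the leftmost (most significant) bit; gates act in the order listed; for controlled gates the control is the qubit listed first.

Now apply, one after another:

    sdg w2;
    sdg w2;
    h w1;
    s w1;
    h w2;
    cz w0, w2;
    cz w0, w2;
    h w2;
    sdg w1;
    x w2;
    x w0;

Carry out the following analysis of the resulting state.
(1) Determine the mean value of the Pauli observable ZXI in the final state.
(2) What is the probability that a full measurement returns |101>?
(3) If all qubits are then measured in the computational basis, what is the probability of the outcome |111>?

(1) The observable ZXI averages to -1.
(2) A full measurement returns |101> with probability 1/2.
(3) The probability of measuring |111> is 1/2.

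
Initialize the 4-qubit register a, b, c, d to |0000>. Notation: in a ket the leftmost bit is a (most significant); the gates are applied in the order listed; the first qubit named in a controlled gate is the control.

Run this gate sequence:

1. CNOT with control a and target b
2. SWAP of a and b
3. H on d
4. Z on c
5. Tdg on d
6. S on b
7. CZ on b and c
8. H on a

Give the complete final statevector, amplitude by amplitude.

After the circuit, the state carries amplitude 1/2 on |0000>, -exp(3*I*pi/4)/2 on |0001>, 1/2 on |1000>, -exp(3*I*pi/4)/2 on |1001>, and 0 on every other basis state.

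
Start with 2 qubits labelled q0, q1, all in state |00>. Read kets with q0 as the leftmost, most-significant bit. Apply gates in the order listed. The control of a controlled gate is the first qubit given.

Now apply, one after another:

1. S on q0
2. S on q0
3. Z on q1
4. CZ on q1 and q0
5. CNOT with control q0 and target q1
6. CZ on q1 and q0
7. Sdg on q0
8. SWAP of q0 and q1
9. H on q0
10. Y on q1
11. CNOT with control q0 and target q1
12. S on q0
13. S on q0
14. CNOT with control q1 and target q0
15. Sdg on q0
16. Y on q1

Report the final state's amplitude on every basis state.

After the circuit, the state carries amplitude 0 on |00>, 0 on |01>, -sqrt(2)*I/2 on |10>, -sqrt(2)*I/2 on |11>.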